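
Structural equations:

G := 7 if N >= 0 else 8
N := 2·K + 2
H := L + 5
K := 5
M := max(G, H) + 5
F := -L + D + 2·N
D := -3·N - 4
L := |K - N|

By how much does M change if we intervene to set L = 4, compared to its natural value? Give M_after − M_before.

-3

Under do(L=4), the mechanism L := |K - N| is discarded; L is fixed at 4.
N = 2·K + 2  [with K=5]  = 12
G = 7 if N >= 0 else 8  [with N=12]  = 7
H = L + 5  [with L=4]  = 9
M = max(G, H) + 5  [with G=7, H=9]  = 14
Without intervention: N = 2·K + 2  [with K=5]  = 12; G = 7 if N >= 0 else 8  [with N=12]  = 7; L = |K - N|  [with K=5, N=12]  = 7; H = L + 5  [with L=7]  = 12; M = max(G, H) + 5  [with G=7, H=12]  = 17.
Change = 14 − 17 = -3.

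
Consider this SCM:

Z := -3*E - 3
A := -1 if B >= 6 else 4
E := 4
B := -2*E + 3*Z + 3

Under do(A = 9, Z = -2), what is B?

-11

Setting A = 9, Z = -2 by intervention discards those variables' equations.
B = -2*E + 3*Z + 3  [with E=4, Z=-2]  = -11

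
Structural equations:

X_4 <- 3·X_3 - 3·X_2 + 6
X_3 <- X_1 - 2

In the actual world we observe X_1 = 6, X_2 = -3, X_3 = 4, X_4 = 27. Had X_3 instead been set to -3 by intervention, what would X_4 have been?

6

The intervention breaks the incoming arrows to X_3: X_3 <- X_1 - 2 no longer applies, and X_3 = -3.
X_4 = 3·X_3 - 3·X_2 + 6  [with X_3=-3, X_2=-3]  = 6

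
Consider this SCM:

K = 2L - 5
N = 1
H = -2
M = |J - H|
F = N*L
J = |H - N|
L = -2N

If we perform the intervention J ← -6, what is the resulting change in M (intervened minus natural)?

-1

The intervention breaks the incoming arrows to J: J = |H - N| no longer applies, and J = -6.
M = |J - H|  [with J=-6, H=-2]  = 4
Without intervention: J = |H - N|  [with H=-2, N=1]  = 3; M = |J - H|  [with J=3, H=-2]  = 5.
Change = 4 − 5 = -1.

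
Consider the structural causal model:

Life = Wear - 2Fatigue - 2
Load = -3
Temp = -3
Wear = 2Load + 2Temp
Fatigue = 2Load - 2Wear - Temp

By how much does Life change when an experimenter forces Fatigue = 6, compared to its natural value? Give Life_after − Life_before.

30

Intervening sets Fatigue = 6 and removes its equation (Fatigue = 2Load - 2Wear - Temp).
Wear = 2Load + 2Temp  [with Load=-3, Temp=-3]  = -12
Life = Wear - 2Fatigue - 2  [with Wear=-12, Fatigue=6]  = -26
Without intervention: Wear = 2Load + 2Temp  [with Load=-3, Temp=-3]  = -12; Fatigue = 2Load - 2Wear - Temp  [with Load=-3, Wear=-12, Temp=-3]  = 21; Life = Wear - 2Fatigue - 2  [with Wear=-12, Fatigue=21]  = -56.
Change = -26 − (-56) = 30.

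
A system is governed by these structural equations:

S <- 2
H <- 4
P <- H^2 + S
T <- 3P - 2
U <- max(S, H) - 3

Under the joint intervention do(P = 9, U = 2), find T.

25

The joint intervention fixes P = 9, U = 2, removing each variable's own equation.
T = 3P - 2  [with P=9]  = 25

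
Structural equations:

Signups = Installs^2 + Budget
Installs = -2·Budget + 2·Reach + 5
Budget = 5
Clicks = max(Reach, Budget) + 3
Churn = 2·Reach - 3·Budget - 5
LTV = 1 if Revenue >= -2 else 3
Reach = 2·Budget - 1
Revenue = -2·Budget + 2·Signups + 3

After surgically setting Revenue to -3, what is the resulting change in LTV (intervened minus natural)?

do(Revenue=-3) replaces the equation Revenue = -2·Budget + 2·Signups + 3 with the constant Revenue = -3.
LTV = 1 if Revenue >= -2 else 3  [with Revenue=-3]  = 3
Without intervention: Reach = 2·Budget - 1  [with Budget=5]  = 9; Installs = -2·Budget + 2·Reach + 5  [with Budget=5, Reach=9]  = 13; Signups = Installs^2 + Budget  [with Installs=13, Budget=5]  = 174; Revenue = -2·Budget + 2·Signups + 3  [with Budget=5, Signups=174]  = 341; LTV = 1 if Revenue >= -2 else 3  [with Revenue=341]  = 1.
Change = 3 − 1 = 2.

2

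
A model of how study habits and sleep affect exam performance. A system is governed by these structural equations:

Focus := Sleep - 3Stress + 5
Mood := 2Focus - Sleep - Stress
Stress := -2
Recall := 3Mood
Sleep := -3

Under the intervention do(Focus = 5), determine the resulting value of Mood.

The intervention breaks the incoming arrows to Focus: Focus := Sleep - 3Stress + 5 no longer applies, and Focus = 5.
Mood = 2Focus - Sleep - Stress  [with Focus=5, Sleep=-3, Stress=-2]  = 15

15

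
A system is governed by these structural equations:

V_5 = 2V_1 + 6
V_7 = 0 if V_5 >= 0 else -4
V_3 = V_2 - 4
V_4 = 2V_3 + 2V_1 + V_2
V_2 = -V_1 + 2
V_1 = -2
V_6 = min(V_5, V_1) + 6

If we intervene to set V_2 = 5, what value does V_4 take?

Under do(V_2=5), the mechanism V_2 = -V_1 + 2 is discarded; V_2 is fixed at 5.
V_3 = V_2 - 4  [with V_2=5]  = 1
V_4 = 2V_3 + 2V_1 + V_2  [with V_3=1, V_1=-2, V_2=5]  = 3

3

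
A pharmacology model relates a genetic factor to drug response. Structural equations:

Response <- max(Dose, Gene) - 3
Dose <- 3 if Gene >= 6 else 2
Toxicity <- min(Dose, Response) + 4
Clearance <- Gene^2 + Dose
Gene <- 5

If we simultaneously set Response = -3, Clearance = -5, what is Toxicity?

1

The joint intervention fixes Response = -3, Clearance = -5, removing each variable's own equation.
Dose = 3 if Gene >= 6 else 2  [with Gene=5]  = 2
Toxicity = min(Dose, Response) + 4  [with Dose=2, Response=-3]  = 1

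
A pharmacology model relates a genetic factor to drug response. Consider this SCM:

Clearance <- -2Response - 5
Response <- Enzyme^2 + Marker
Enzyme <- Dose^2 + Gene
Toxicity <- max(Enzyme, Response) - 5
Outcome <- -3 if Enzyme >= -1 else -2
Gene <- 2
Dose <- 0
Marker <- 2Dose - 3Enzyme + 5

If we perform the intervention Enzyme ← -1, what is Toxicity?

4

The intervention breaks the incoming arrows to Enzyme: Enzyme <- Dose^2 + Gene no longer applies, and Enzyme = -1.
Marker = 2Dose - 3Enzyme + 5  [with Dose=0, Enzyme=-1]  = 8
Response = Enzyme^2 + Marker  [with Enzyme=-1, Marker=8]  = 9
Toxicity = max(Enzyme, Response) - 5  [with Enzyme=-1, Response=9]  = 4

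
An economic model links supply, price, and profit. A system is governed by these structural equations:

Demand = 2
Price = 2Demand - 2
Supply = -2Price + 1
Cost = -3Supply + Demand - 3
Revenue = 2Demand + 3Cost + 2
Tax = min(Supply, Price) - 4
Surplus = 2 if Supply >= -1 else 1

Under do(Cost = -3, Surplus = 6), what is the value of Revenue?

-3

Setting Cost = -3, Surplus = 6 by intervention discards those variables' equations.
Revenue = 2Demand + 3Cost + 2  [with Demand=2, Cost=-3]  = -3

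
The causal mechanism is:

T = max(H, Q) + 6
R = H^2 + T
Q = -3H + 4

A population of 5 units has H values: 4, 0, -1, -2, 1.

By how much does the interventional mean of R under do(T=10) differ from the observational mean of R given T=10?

-3.6

do(T=10) breaks T's dependence on H. With T=10 fixed, R across the units is 26, 10, 11, 14, 11, mean 14.4.
E[R|T=10] averages over only the 2 units with T=10 (H = 4, 0): R = 26, 10, mean 18.
Difference = 14.4 − 18 = -3.6.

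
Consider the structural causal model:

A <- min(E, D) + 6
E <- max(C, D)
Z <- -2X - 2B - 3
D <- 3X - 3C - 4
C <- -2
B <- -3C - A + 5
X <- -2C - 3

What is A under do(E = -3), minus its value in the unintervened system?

Intervening sets E = -3 and removes its equation (E <- max(C, D)).
X = -2C - 3  [with C=-2]  = 1
D = 3X - 3C - 4  [with X=1, C=-2]  = 5
A = min(E, D) + 6  [with E=-3, D=5]  = 3
Without intervention: X = -2C - 3  [with C=-2]  = 1; D = 3X - 3C - 4  [with X=1, C=-2]  = 5; E = max(C, D)  [with C=-2, D=5]  = 5; A = min(E, D) + 6  [with E=5, D=5]  = 11.
Change = 3 − 11 = -8.

-8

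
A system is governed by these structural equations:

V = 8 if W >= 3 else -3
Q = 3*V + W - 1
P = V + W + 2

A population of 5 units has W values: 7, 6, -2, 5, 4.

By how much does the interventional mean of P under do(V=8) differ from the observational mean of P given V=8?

Under do(V=8), V's equation is replaced by V=8 for every unit. Per-unit P: 17, 16, 8, 15, 14. Mean = 14.
Conditioning on V=8 selects the 4 unit(s) with W ∈ {7, 6, 5, 4}. Their P values: 17, 16, 15, 14. Mean = 15.5.
Difference = 14 − 15.5 = -1.5.

-1.5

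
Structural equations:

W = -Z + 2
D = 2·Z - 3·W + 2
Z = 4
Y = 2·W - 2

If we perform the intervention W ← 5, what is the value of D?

The intervention breaks the incoming arrows to W: W = -Z + 2 no longer applies, and W = 5.
D = 2·Z - 3·W + 2  [with Z=4, W=5]  = -5

-5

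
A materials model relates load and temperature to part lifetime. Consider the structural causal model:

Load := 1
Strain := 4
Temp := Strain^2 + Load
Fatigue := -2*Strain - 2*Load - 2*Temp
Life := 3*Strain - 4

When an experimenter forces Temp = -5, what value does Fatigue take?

0

The intervention breaks the incoming arrows to Temp: Temp := Strain^2 + Load no longer applies, and Temp = -5.
Fatigue = -2*Strain - 2*Load - 2*Temp  [with Strain=4, Load=1, Temp=-5]  = 0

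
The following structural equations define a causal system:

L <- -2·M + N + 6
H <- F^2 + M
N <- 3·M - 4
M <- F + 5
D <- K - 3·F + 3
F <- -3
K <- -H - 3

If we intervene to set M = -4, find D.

4

Under do(M=-4), the mechanism M <- F + 5 is discarded; M is fixed at -4.
H = F^2 + M  [with F=-3, M=-4]  = 5
K = -H - 3  [with H=5]  = -8
D = K - 3·F + 3  [with K=-8, F=-3]  = 4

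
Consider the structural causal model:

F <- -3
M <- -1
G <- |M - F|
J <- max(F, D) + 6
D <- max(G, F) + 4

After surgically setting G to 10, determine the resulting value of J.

do(G=10) replaces the equation G <- |M - F| with the constant G = 10.
D = max(G, F) + 4  [with G=10, F=-3]  = 14
J = max(F, D) + 6  [with F=-3, D=14]  = 20

20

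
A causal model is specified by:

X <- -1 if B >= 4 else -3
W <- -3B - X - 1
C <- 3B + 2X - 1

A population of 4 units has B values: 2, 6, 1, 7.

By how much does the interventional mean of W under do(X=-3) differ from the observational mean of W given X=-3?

The intervention sets X=-3 in all 4 units regardless of B. Recomputing W per unit gives -4, -16, -1, -19; average -10.
E[W|X=-3] averages over only the 2 units with X=-3 (B = 2, 1): W = -4, -1, mean -2.5.
Difference = -10 − (-2.5) = -7.5.

-7.5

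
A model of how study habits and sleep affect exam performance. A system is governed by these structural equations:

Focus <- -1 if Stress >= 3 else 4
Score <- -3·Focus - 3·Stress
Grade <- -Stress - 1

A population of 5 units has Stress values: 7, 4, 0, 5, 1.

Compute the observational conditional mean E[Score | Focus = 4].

Observing Focus=4 restricts to units where Focus's equation naturally yields 4: Stress ∈ {0, 1}. In that subpopulation Score = -12, -15, mean -13.5.

-13.5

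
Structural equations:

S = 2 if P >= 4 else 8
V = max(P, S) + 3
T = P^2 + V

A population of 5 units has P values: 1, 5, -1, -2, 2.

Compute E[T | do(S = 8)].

18

Every unit gets S=8 under the intervention. T values become 12, 36, 12, 15, 15; E[T|do(S=8)] = 18.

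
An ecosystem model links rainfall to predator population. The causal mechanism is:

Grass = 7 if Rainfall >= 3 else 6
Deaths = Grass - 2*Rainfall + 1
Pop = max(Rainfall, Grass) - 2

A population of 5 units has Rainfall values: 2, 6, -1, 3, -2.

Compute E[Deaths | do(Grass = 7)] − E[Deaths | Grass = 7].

do(Grass=7) breaks Grass's dependence on Rainfall. With Grass=7 fixed, Deaths across the units is 4, -4, 10, 2, 12, mean 4.8.
Conditioning on Grass=7 selects the 2 unit(s) with Rainfall ∈ {6, 3}. Their Deaths values: -4, 2. Mean = -1.
Difference = 4.8 − (-1) = 5.8.

5.8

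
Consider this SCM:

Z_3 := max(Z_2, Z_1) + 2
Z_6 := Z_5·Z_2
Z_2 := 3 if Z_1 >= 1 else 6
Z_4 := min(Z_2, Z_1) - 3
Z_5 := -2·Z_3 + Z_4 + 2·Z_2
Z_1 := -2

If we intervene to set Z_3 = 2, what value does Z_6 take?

18

The intervention breaks the incoming arrows to Z_3: Z_3 := max(Z_2, Z_1) + 2 no longer applies, and Z_3 = 2.
Z_2 = 3 if Z_1 >= 1 else 6  [with Z_1=-2]  = 6
Z_4 = min(Z_2, Z_1) - 3  [with Z_2=6, Z_1=-2]  = -5
Z_5 = -2·Z_3 + Z_4 + 2·Z_2  [with Z_3=2, Z_4=-5, Z_2=6]  = 3
Z_6 = Z_5·Z_2  [with Z_5=3, Z_2=6]  = 18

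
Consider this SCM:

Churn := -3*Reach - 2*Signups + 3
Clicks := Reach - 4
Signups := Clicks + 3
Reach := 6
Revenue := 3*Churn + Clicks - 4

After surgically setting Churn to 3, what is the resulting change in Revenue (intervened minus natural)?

84

Intervening sets Churn = 3 and removes its equation (Churn := -3*Reach - 2*Signups + 3).
Clicks = Reach - 4  [with Reach=6]  = 2
Revenue = 3*Churn + Clicks - 4  [with Churn=3, Clicks=2]  = 7
Without intervention: Clicks = Reach - 4  [with Reach=6]  = 2; Signups = Clicks + 3  [with Clicks=2]  = 5; Churn = -3*Reach - 2*Signups + 3  [with Reach=6, Signups=5]  = -25; Revenue = 3*Churn + Clicks - 4  [with Churn=-25, Clicks=2]  = -77.
Change = 7 − (-77) = 84.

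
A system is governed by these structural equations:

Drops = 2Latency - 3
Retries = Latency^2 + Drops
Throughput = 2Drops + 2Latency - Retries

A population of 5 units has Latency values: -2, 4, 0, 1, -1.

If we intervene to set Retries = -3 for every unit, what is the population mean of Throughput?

-0.6

do(Retries=-3) breaks Retries's dependence on Latency. With Retries=-3 fixed, Throughput across the units is -15, 21, -3, 3, -9, mean -0.6.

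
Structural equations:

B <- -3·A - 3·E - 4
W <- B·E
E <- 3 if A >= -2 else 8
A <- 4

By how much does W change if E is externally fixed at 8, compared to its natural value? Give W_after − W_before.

-245

Under do(E=8), the mechanism E <- 3 if A >= -2 else 8 is discarded; E is fixed at 8.
B = -3·A - 3·E - 4  [with A=4, E=8]  = -40
W = B·E  [with B=-40, E=8]  = -320
Without intervention: E = 3 if A >= -2 else 8  [with A=4]  = 3; B = -3·A - 3·E - 4  [with A=4, E=3]  = -25; W = B·E  [with B=-25, E=3]  = -75.
Change = -320 − (-75) = -245.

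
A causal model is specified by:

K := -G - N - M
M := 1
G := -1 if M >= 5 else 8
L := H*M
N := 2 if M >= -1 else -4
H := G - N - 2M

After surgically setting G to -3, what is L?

-7

do(G=-3) replaces the equation G := -1 if M >= 5 else 8 with the constant G = -3.
N = 2 if M >= -1 else -4  [with M=1]  = 2
H = G - N - 2M  [with G=-3, N=2, M=1]  = -7
L = H*M  [with H=-7, M=1]  = -7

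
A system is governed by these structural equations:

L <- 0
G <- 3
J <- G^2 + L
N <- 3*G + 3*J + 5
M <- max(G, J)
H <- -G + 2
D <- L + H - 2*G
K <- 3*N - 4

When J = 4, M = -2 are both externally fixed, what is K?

The joint intervention fixes J = 4, M = -2, removing each variable's own equation.
N = 3*G + 3*J + 5  [with G=3, J=4]  = 26
K = 3*N - 4  [with N=26]  = 74

74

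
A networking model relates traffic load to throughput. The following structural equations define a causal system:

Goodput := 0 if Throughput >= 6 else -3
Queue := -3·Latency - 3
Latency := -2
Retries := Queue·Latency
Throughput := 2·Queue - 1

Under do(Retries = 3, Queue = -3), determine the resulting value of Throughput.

The joint intervention fixes Retries = 3, Queue = -3, removing each variable's own equation.
Throughput = 2·Queue - 1  [with Queue=-3]  = -7

-7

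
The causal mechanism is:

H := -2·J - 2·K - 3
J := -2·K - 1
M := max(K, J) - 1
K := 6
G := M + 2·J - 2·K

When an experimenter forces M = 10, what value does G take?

The intervention breaks the incoming arrows to M: M := max(K, J) - 1 no longer applies, and M = 10.
J = -2·K - 1  [with K=6]  = -13
G = M + 2·J - 2·K  [with M=10, J=-13, K=6]  = -28

-28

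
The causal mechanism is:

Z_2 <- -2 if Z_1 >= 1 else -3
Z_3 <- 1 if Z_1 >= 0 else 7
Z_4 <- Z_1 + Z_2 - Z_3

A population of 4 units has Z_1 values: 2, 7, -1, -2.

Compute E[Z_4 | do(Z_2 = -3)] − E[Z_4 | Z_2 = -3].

Every unit gets Z_2=-3 under the intervention. Z_4 values become -2, 3, -11, -12; E[Z_4|do(Z_2=-3)] = -5.5.
Conditioning on Z_2=-3 selects the 2 unit(s) with Z_1 ∈ {-1, -2}. Their Z_4 values: -11, -12. Mean = -11.5.
Difference = -5.5 − (-11.5) = 6.

6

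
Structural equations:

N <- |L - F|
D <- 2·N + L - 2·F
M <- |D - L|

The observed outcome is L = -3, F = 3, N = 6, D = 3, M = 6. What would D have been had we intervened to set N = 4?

-1

The intervention breaks the incoming arrows to N: N <- |L - F| no longer applies, and N = 4.
D = 2·N + L - 2·F  [with N=4, L=-3, F=3]  = -1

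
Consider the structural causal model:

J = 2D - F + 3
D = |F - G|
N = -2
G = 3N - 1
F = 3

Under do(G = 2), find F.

Under do(G=2), the mechanism G = 3N - 1 is discarded; G is fixed at 2.
Since F is not a descendant of the intervened variable, it is unaffected.

3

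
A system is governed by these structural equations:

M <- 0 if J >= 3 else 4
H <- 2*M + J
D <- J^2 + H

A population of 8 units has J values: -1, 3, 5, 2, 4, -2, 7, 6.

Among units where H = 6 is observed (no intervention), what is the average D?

26

E[D|H=6] averages over only the 2 units with H=6 (J = -2, 6): D = 10, 42, mean 26.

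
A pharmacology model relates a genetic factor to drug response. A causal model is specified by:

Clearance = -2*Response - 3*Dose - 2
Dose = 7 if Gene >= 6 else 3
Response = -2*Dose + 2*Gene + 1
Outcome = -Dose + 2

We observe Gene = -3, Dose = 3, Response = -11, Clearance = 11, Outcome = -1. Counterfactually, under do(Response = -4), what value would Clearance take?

The intervention breaks the incoming arrows to Response: Response = -2*Dose + 2*Gene + 1 no longer applies, and Response = -4.
Dose = 7 if Gene >= 6 else 3  [with Gene=-3]  = 3
Clearance = -2*Response - 3*Dose - 2  [with Response=-4, Dose=3]  = -3

-3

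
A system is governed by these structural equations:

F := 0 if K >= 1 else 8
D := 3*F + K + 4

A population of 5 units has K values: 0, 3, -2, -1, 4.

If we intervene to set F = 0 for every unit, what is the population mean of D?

Every unit gets F=0 under the intervention. D values become 4, 7, 2, 3, 8; E[D|do(F=0)] = 4.8.

4.8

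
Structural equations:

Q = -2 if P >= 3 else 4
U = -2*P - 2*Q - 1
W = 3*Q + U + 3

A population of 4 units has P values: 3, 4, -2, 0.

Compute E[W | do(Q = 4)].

Under do(Q=4), Q's equation is replaced by Q=4 for every unit. Per-unit W: 0, -2, 10, 6. Mean = 3.5.

3.5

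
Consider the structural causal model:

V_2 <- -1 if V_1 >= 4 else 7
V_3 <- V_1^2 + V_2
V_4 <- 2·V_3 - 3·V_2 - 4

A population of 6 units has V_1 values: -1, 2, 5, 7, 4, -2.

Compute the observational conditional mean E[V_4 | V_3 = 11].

Conditioning on V_3=11 selects the 2 unit(s) with V_1 ∈ {2, -2}. Their V_4 values: -3, -3. Mean = -3.

-3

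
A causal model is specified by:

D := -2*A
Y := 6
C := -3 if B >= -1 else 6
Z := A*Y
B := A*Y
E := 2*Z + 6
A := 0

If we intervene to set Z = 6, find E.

The intervention breaks the incoming arrows to Z: Z := A*Y no longer applies, and Z = 6.
E = 2*Z + 6  [with Z=6]  = 18

18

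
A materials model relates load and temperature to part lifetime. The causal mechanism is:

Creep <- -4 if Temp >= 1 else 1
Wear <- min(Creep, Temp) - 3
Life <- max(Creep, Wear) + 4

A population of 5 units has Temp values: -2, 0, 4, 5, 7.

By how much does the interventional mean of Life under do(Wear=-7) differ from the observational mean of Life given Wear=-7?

2

Under do(Wear=-7), Wear's equation is replaced by Wear=-7 for every unit. Per-unit Life: 5, 5, 0, 0, 0. Mean = 2.
E[Life|Wear=-7] averages over only the 3 units with Wear=-7 (Temp = 4, 5, 7): Life = 0, 0, 0, mean 0.
Difference = 2 − 0 = 2.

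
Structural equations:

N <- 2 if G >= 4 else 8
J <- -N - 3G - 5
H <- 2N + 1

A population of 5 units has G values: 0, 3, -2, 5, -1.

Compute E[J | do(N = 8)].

Under do(N=8), N's equation is replaced by N=8 for every unit. Per-unit J: -13, -22, -7, -28, -10. Mean = -16.

-16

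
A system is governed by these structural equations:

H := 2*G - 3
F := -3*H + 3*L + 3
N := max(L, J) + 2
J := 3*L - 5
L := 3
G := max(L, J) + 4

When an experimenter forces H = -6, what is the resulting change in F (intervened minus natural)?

57

The intervention breaks the incoming arrows to H: H := 2*G - 3 no longer applies, and H = -6.
F = -3*H + 3*L + 3  [with H=-6, L=3]  = 30
Without intervention: J = 3*L - 5  [with L=3]  = 4; G = max(L, J) + 4  [with L=3, J=4]  = 8; H = 2*G - 3  [with G=8]  = 13; F = -3*H + 3*L + 3  [with H=13, L=3]  = -27.
Change = 30 − (-27) = 57.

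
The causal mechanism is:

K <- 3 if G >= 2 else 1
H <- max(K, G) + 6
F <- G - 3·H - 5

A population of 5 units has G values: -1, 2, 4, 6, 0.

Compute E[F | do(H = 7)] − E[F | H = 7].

2.7

The intervention sets H=7 in all 5 units regardless of G. Recomputing F per unit gives -27, -24, -22, -20, -26; average -23.8.
Conditioning on H=7 selects the 2 unit(s) with G ∈ {-1, 0}. Their F values: -27, -26. Mean = -26.5.
Difference = -23.8 − (-26.5) = 2.7.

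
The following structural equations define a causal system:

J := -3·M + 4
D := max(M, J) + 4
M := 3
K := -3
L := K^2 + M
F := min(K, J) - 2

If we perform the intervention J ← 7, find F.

-5

The intervention breaks the incoming arrows to J: J := -3·M + 4 no longer applies, and J = 7.
F = min(K, J) - 2  [with K=-3, J=7]  = -5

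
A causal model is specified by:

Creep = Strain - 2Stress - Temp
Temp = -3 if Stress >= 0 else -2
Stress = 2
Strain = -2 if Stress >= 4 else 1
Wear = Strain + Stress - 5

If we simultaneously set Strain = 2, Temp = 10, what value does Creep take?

Setting Strain = 2, Temp = 10 by intervention discards those variables' equations.
Creep = Strain - 2Stress - Temp  [with Strain=2, Stress=2, Temp=10]  = -12

-12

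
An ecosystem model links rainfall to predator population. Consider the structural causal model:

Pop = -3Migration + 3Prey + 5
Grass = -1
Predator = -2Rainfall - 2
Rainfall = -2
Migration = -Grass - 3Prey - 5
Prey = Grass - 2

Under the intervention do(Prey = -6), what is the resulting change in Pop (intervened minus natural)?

-36

The intervention breaks the incoming arrows to Prey: Prey = Grass - 2 no longer applies, and Prey = -6.
Migration = -Grass - 3Prey - 5  [with Grass=-1, Prey=-6]  = 14
Pop = -3Migration + 3Prey + 5  [with Migration=14, Prey=-6]  = -55
Without intervention: Prey = Grass - 2  [with Grass=-1]  = -3; Migration = -Grass - 3Prey - 5  [with Grass=-1, Prey=-3]  = 5; Pop = -3Migration + 3Prey + 5  [with Migration=5, Prey=-3]  = -19.
Change = -55 − (-19) = -36.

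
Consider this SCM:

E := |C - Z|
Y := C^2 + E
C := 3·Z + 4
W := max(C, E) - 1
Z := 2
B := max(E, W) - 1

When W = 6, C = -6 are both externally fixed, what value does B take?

7

The joint intervention fixes W = 6, C = -6, removing each variable's own equation.
E = |C - Z|  [with C=-6, Z=2]  = 8
B = max(E, W) - 1  [with E=8, W=6]  = 7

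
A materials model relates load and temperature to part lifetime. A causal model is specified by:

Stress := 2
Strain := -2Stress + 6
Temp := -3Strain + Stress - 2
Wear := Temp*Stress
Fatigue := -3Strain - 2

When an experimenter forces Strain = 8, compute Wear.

-48

Under do(Strain=8), the mechanism Strain := -2Stress + 6 is discarded; Strain is fixed at 8.
Temp = -3Strain + Stress - 2  [with Strain=8, Stress=2]  = -24
Wear = Temp*Stress  [with Temp=-24, Stress=2]  = -48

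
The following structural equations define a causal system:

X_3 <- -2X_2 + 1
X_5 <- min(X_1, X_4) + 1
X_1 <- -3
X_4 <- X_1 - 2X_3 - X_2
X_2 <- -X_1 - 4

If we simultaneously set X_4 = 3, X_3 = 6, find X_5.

The joint intervention fixes X_4 = 3, X_3 = 6, removing each variable's own equation.
X_5 = min(X_1, X_4) + 1  [with X_1=-3, X_4=3]  = -2

-2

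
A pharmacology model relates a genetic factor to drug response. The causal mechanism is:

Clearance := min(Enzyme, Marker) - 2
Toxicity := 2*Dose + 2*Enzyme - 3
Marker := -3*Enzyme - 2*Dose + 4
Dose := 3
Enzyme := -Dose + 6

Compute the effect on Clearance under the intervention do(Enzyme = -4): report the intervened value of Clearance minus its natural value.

do(Enzyme=-4) replaces the equation Enzyme := -Dose + 6 with the constant Enzyme = -4.
Marker = -3*Enzyme - 2*Dose + 4  [with Enzyme=-4, Dose=3]  = 10
Clearance = min(Enzyme, Marker) - 2  [with Enzyme=-4, Marker=10]  = -6
Without intervention: Enzyme = -Dose + 6  [with Dose=3]  = 3; Marker = -3*Enzyme - 2*Dose + 4  [with Enzyme=3, Dose=3]  = -11; Clearance = min(Enzyme, Marker) - 2  [with Enzyme=3, Marker=-11]  = -13.
Change = -6 − (-13) = 7.

7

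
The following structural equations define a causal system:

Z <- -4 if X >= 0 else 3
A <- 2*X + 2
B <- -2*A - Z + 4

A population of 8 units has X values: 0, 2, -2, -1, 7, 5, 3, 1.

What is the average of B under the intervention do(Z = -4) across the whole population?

The intervention sets Z=-4 in all 8 units regardless of X. Recomputing B per unit gives 4, -4, 12, 8, -24, -16, -8, 0; average -3.5.

-3.5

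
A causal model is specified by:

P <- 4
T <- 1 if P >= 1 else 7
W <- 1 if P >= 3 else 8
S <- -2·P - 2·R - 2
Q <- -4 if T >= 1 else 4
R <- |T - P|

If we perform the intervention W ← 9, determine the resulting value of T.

1

Under do(W=9), the mechanism W <- 1 if P >= 3 else 8 is discarded; W is fixed at 9.
No directed path runs from W to T, so T keeps its natural value.
T = 1 if P >= 1 else 7  [with P=4]  = 1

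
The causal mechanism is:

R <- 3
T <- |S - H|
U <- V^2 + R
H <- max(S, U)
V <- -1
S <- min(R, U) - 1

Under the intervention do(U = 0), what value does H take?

0

do(U=0) replaces the equation U <- V^2 + R with the constant U = 0.
S = min(R, U) - 1  [with R=3, U=0]  = -1
H = max(S, U)  [with S=-1, U=0]  = 0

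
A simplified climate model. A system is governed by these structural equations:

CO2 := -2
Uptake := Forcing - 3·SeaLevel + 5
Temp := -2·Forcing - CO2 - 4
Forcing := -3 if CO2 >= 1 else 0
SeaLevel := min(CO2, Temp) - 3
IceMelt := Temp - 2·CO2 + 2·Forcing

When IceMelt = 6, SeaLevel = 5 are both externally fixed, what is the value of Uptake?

The joint intervention fixes IceMelt = 6, SeaLevel = 5, removing each variable's own equation.
Forcing = -3 if CO2 >= 1 else 0  [with CO2=-2]  = 0
Uptake = Forcing - 3·SeaLevel + 5  [with Forcing=0, SeaLevel=5]  = -10

-10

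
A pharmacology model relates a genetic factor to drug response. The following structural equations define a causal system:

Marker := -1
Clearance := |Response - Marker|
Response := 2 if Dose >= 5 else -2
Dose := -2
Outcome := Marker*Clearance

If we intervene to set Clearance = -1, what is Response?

-2

Under do(Clearance=-1), the mechanism Clearance := |Response - Marker| is discarded; Clearance is fixed at -1.
Since Response is not a descendant of the intervened variable, it is unaffected.
Response = 2 if Dose >= 5 else -2  [with Dose=-2]  = -2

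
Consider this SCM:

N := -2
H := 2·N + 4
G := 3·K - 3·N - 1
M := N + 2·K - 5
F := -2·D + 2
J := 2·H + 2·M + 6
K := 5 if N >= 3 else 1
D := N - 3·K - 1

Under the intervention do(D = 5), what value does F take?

The intervention breaks the incoming arrows to D: D := N - 3·K - 1 no longer applies, and D = 5.
F = -2·D + 2  [with D=5]  = -8

-8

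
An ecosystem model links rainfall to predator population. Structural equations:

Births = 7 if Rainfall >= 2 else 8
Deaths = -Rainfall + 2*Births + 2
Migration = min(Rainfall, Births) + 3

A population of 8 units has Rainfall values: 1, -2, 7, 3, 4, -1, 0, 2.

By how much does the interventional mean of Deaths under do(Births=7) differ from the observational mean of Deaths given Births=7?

Under do(Births=7), Births's equation is replaced by Births=7 for every unit. Per-unit Deaths: 15, 18, 9, 13, 12, 17, 16, 14. Mean = 14.25.
E[Deaths|Births=7] averages over only the 4 units with Births=7 (Rainfall = 7, 3, 4, 2): Deaths = 9, 13, 12, 14, mean 12.
Difference = 14.25 − 12 = 2.25.

2.25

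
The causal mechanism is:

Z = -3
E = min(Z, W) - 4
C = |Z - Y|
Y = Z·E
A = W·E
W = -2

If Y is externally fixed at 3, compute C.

Intervening sets Y = 3 and removes its equation (Y = Z·E).
C = |Z - Y|  [with Z=-3, Y=3]  = 6

6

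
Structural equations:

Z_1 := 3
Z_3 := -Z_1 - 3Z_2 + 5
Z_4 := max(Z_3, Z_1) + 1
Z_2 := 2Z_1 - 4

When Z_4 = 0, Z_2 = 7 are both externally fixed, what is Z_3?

-19

Setting Z_4 = 0, Z_2 = 7 by intervention discards those variables' equations.
Z_3 = -Z_1 - 3Z_2 + 5  [with Z_1=3, Z_2=7]  = -19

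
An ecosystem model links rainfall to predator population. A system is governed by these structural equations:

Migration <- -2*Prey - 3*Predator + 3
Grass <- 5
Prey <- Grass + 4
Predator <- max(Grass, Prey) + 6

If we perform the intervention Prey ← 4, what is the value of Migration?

-38

Under do(Prey=4), the mechanism Prey <- Grass + 4 is discarded; Prey is fixed at 4.
Predator = max(Grass, Prey) + 6  [with Grass=5, Prey=4]  = 11
Migration = -2*Prey - 3*Predator + 3  [with Prey=4, Predator=11]  = -38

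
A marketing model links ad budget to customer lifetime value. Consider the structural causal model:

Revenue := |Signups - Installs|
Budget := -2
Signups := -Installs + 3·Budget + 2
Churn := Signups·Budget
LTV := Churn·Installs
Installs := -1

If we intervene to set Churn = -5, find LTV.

5

Under do(Churn=-5), the mechanism Churn := Signups·Budget is discarded; Churn is fixed at -5.
LTV = Churn·Installs  [with Churn=-5, Installs=-1]  = 5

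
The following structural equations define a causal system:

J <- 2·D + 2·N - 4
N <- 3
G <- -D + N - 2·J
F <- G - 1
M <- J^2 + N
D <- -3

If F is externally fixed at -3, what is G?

14

do(F=-3) replaces the equation F <- G - 1 with the constant F = -3.
Since G is not a descendant of the intervened variable, it is unaffected.
J = 2·D + 2·N - 4  [with D=-3, N=3]  = -4
G = -D + N - 2·J  [with D=-3, N=3, J=-4]  = 14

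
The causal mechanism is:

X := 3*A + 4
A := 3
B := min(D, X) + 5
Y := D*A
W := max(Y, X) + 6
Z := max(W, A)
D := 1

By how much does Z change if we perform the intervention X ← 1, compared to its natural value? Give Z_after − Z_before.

Under do(X=1), the mechanism X := 3*A + 4 is discarded; X is fixed at 1.
Y = D*A  [with D=1, A=3]  = 3
W = max(Y, X) + 6  [with Y=3, X=1]  = 9
Z = max(W, A)  [with W=9, A=3]  = 9
Without intervention: Y = D*A  [with D=1, A=3]  = 3; X = 3*A + 4  [with A=3]  = 13; W = max(Y, X) + 6  [with Y=3, X=13]  = 19; Z = max(W, A)  [with W=19, A=3]  = 19.
Change = 9 − 19 = -10.

-10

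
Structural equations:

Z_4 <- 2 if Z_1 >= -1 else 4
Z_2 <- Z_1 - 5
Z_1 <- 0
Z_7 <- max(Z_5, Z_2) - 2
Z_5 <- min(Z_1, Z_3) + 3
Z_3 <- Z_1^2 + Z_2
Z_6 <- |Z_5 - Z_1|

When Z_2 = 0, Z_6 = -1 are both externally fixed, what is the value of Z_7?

1

Setting Z_2 = 0, Z_6 = -1 by intervention discards those variables' equations.
Z_3 = Z_1^2 + Z_2  [with Z_1=0, Z_2=0]  = 0
Z_5 = min(Z_1, Z_3) + 3  [with Z_1=0, Z_3=0]  = 3
Z_7 = max(Z_5, Z_2) - 2  [with Z_5=3, Z_2=0]  = 1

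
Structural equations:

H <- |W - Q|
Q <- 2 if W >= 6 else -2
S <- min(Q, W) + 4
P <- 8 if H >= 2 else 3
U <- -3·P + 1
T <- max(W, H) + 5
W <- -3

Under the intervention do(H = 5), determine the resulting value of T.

10

The intervention breaks the incoming arrows to H: H <- |W - Q| no longer applies, and H = 5.
T = max(W, H) + 5  [with W=-3, H=5]  = 10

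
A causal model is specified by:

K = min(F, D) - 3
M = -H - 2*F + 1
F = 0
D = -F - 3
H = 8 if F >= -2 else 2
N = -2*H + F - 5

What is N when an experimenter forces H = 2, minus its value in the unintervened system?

12

do(H=2) replaces the equation H = 8 if F >= -2 else 2 with the constant H = 2.
N = -2*H + F - 5  [with H=2, F=0]  = -9
Without intervention: H = 8 if F >= -2 else 2  [with F=0]  = 8; N = -2*H + F - 5  [with H=8, F=0]  = -21.
Change = -9 − (-21) = 12.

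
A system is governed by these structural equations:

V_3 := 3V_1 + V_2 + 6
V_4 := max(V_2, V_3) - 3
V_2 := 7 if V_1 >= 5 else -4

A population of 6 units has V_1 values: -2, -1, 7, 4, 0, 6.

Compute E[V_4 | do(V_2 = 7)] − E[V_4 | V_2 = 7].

-12.5

The intervention sets V_2=7 in all 6 units regardless of V_1. Recomputing V_4 per unit gives 4, 7, 31, 22, 10, 28; average 17.
Observing V_2=7 restricts to units where V_2's equation naturally yields 7: V_1 ∈ {7, 6}. In that subpopulation V_4 = 31, 28, mean 29.5.
Difference = 17 − 29.5 = -12.5.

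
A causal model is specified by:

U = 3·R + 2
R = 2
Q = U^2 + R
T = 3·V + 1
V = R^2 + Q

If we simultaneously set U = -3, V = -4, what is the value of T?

-11

Setting U = -3, V = -4 by intervention discards those variables' equations.
T = 3·V + 1  [with V=-4]  = -11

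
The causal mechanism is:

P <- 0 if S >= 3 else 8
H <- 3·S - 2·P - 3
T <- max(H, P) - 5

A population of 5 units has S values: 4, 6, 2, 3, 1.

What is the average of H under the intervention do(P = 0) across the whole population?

Under do(P=0), P's equation is replaced by P=0 for every unit. Per-unit H: 9, 15, 3, 6, 0. Mean = 6.6.

6.6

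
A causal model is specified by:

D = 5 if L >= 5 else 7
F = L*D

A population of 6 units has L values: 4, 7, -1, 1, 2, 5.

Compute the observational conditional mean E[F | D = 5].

30

E[F|D=5] averages over only the 2 units with D=5 (L = 7, 5): F = 35, 25, mean 30.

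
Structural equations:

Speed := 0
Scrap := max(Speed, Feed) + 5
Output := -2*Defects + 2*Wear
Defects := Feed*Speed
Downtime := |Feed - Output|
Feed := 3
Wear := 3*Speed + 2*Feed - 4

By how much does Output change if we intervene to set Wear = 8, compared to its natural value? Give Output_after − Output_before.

12

The intervention breaks the incoming arrows to Wear: Wear := 3*Speed + 2*Feed - 4 no longer applies, and Wear = 8.
Defects = Feed*Speed  [with Feed=3, Speed=0]  = 0
Output = -2*Defects + 2*Wear  [with Defects=0, Wear=8]  = 16
Without intervention: Wear = 3*Speed + 2*Feed - 4  [with Speed=0, Feed=3]  = 2; Defects = Feed*Speed  [with Feed=3, Speed=0]  = 0; Output = -2*Defects + 2*Wear  [with Defects=0, Wear=2]  = 4.
Change = 16 − 4 = 12.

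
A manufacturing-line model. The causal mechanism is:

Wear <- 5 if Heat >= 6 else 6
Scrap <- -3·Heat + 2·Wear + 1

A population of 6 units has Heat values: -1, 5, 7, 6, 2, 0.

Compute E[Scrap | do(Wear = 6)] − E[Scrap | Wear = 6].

-5

Every unit gets Wear=6 under the intervention. Scrap values become 16, -2, -8, -5, 7, 13; E[Scrap|do(Wear=6)] = 3.5.
E[Scrap|Wear=6] averages over only the 4 units with Wear=6 (Heat = -1, 5, 2, 0): Scrap = 16, -2, 7, 13, mean 8.5.
Difference = 3.5 − 8.5 = -5.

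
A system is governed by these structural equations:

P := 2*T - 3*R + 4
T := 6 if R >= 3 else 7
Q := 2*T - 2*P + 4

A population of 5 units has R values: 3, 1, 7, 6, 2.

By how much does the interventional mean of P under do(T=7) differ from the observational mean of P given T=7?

The intervention sets T=7 in all 5 units regardless of R. Recomputing P per unit gives 9, 15, -3, 0, 12; average 6.6.
E[P|T=7] averages over only the 2 units with T=7 (R = 1, 2): P = 15, 12, mean 13.5.
Difference = 6.6 − 13.5 = -6.9.

-6.9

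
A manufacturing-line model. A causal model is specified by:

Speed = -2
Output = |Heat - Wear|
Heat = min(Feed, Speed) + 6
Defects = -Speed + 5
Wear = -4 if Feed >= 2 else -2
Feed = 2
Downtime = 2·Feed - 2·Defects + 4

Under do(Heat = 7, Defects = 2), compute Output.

11

Setting Heat = 7, Defects = 2 by intervention discards those variables' equations.
Wear = -4 if Feed >= 2 else -2  [with Feed=2]  = -4
Output = |Heat - Wear|  [with Heat=7, Wear=-4]  = 11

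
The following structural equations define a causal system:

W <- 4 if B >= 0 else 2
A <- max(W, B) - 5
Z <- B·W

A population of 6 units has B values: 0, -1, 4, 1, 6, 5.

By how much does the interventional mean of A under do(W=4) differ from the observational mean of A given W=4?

-0.1

do(W=4) breaks W's dependence on B. With W=4 fixed, A across the units is -1, -1, -1, -1, 1, 0, mean -0.5.
Conditioning on W=4 selects the 5 unit(s) with B ∈ {0, 4, 1, 6, 5}. Their A values: -1, -1, -1, 1, 0. Mean = -0.4.
Difference = -0.5 − (-0.4) = -0.1.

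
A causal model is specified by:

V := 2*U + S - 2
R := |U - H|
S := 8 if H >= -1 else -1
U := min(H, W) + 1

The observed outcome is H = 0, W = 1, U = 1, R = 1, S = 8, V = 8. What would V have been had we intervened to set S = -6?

-6

The intervention breaks the incoming arrows to S: S := 8 if H >= -1 else -1 no longer applies, and S = -6.
U = min(H, W) + 1  [with H=0, W=1]  = 1
V = 2*U + S - 2  [with U=1, S=-6]  = -6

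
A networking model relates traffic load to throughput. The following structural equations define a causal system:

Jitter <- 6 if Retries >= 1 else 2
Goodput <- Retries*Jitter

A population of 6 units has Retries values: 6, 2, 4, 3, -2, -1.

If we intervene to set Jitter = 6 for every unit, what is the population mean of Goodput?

12

Every unit gets Jitter=6 under the intervention. Goodput values become 36, 12, 24, 18, -12, -6; E[Goodput|do(Jitter=6)] = 12.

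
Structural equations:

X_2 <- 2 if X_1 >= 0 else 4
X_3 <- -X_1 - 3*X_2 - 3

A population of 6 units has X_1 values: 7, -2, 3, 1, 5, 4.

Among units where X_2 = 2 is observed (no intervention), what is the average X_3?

-13

Conditioning on X_2=2 selects the 5 unit(s) with X_1 ∈ {7, 3, 1, 5, 4}. Their X_3 values: -16, -12, -10, -14, -13. Mean = -13.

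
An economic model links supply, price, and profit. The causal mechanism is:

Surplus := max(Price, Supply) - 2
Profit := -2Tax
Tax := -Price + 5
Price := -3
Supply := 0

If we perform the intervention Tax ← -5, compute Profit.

The intervention breaks the incoming arrows to Tax: Tax := -Price + 5 no longer applies, and Tax = -5.
Profit = -2Tax  [with Tax=-5]  = 10

10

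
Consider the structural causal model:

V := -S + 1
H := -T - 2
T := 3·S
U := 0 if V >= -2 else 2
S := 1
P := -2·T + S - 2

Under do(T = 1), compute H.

do(T=1) replaces the equation T := 3·S with the constant T = 1.
H = -T - 2  [with T=1]  = -3

-3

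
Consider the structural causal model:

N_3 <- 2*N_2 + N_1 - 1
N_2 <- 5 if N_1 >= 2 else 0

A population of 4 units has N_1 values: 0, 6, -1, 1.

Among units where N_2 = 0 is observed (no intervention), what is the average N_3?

Observing N_2=0 restricts to units where N_2's equation naturally yields 0: N_1 ∈ {0, -1, 1}. In that subpopulation N_3 = -1, -2, 0, mean -1.

-1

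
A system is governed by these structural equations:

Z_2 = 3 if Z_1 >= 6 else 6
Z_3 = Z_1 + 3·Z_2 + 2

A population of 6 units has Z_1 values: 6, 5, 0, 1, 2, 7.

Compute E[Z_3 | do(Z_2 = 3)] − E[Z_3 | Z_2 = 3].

Under do(Z_2=3), Z_2's equation is replaced by Z_2=3 for every unit. Per-unit Z_3: 17, 16, 11, 12, 13, 18. Mean = 14.5.
Conditioning on Z_2=3 selects the 2 unit(s) with Z_1 ∈ {6, 7}. Their Z_3 values: 17, 18. Mean = 17.5.
Difference = 14.5 − 17.5 = -3.

-3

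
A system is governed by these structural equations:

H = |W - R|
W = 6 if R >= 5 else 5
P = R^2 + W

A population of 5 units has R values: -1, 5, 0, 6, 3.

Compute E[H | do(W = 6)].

3.4

Under do(W=6), W's equation is replaced by W=6 for every unit. Per-unit H: 7, 1, 6, 0, 3. Mean = 3.4.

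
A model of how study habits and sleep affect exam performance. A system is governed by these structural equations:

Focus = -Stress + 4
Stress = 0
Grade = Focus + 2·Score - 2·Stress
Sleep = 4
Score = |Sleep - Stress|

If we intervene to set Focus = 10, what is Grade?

18

do(Focus=10) replaces the equation Focus = -Stress + 4 with the constant Focus = 10.
Score = |Sleep - Stress|  [with Sleep=4, Stress=0]  = 4
Grade = Focus + 2·Score - 2·Stress  [with Focus=10, Score=4, Stress=0]  = 18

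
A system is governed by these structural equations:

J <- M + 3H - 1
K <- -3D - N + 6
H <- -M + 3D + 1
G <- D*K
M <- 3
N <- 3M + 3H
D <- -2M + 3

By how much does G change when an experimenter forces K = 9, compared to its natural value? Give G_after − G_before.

Under do(K=9), the mechanism K <- -3D - N + 6 is discarded; K is fixed at 9.
D = -2M + 3  [with M=3]  = -3
G = D*K  [with D=-3, K=9]  = -27
Without intervention: D = -2M + 3  [with M=3]  = -3; H = -M + 3D + 1  [with M=3, D=-3]  = -11; N = 3M + 3H  [with M=3, H=-11]  = -24; K = -3D - N + 6  [with D=-3, N=-24]  = 39; G = D*K  [with D=-3, K=39]  = -117.
Change = -27 − (-117) = 90.

90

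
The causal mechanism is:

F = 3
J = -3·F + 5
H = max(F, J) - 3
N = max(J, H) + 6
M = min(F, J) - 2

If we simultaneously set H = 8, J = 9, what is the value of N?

15

The joint intervention fixes H = 8, J = 9, removing each variable's own equation.
N = max(J, H) + 6  [with J=9, H=8]  = 15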